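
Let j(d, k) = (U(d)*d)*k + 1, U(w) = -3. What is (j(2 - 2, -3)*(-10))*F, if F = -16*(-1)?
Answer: -160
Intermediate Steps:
j(d, k) = 1 - 3*d*k (j(d, k) = (-3*d)*k + 1 = -3*d*k + 1 = 1 - 3*d*k)
F = 16
(j(2 - 2, -3)*(-10))*F = ((1 - 3*(2 - 2)*(-3))*(-10))*16 = ((1 - 3*0*(-3))*(-10))*16 = ((1 + 0)*(-10))*16 = (1*(-10))*16 = -10*16 = -160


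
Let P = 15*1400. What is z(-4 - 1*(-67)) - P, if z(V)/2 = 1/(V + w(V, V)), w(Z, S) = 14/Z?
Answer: -11948982/569 ≈ -21000.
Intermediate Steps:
P = 21000
z(V) = 2/(V + 14/V)
z(-4 - 1*(-67)) - P = 2*(-4 - 1*(-67))/(14 + (-4 - 1*(-67))²) - 1*21000 = 2*(-4 + 67)/(14 + (-4 + 67)²) - 21000 = 2*63/(14 + 63²) - 21000 = 2*63/(14 + 3969) - 21000 = 2*63/3983 - 21000 = 2*63*(1/3983) - 21000 = 18/569 - 21000 = -11948982/569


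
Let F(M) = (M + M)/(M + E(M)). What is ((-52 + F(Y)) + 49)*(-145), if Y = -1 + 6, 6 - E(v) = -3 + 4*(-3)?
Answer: 4930/13 ≈ 379.23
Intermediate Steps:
E(v) = 21 (E(v) = 6 - (-3 + 4*(-3)) = 6 - (-3 - 12) = 6 - 1*(-15) = 6 + 15 = 21)
Y = 5
F(M) = 2*M/(21 + M) (F(M) = (M + M)/(M + 21) = (2*M)/(21 + M) = 2*M/(21 + M))
((-52 + F(Y)) + 49)*(-145) = ((-52 + 2*5/(21 + 5)) + 49)*(-145) = ((-52 + 2*5/26) + 49)*(-145) = ((-52 + 2*5*(1/26)) + 49)*(-145) = ((-52 + 5/13) + 49)*(-145) = (-671/13 + 49)*(-145) = -34/13*(-145) = 4930/13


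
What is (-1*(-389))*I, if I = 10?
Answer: 3890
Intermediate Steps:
(-1*(-389))*I = -1*(-389)*10 = 389*10 = 3890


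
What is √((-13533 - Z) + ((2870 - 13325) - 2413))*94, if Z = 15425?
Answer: 94*I*√41826 ≈ 19224.0*I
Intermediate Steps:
√((-13533 - Z) + ((2870 - 13325) - 2413))*94 = √((-13533 - 1*15425) + ((2870 - 13325) - 2413))*94 = √((-13533 - 15425) + (-10455 - 2413))*94 = √(-28958 - 12868)*94 = √(-41826)*94 = (I*√41826)*94 = 94*I*√41826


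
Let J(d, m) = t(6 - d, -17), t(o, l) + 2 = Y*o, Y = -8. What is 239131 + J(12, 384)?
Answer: 239177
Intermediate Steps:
t(o, l) = -2 - 8*o
J(d, m) = -50 + 8*d (J(d, m) = -2 - 8*(6 - d) = -2 + (-48 + 8*d) = -50 + 8*d)
239131 + J(12, 384) = 239131 + (-50 + 8*12) = 239131 + (-50 + 96) = 239131 + 46 = 239177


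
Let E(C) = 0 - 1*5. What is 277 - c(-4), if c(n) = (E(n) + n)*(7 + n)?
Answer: 304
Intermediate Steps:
E(C) = -5 (E(C) = 0 - 5 = -5)
c(n) = (-5 + n)*(7 + n)
277 - c(-4) = 277 - (-35 + (-4)² + 2*(-4)) = 277 - (-35 + 16 - 8) = 277 - 1*(-27) = 277 + 27 = 304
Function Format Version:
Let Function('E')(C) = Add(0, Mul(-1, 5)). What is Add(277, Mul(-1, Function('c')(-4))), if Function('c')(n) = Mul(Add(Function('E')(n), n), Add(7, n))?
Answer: 304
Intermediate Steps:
Function('E')(C) = -5 (Function('E')(C) = Add(0, -5) = -5)
Function('c')(n) = Mul(Add(-5, n), Add(7, n))
Add(277, Mul(-1, Function('c')(-4))) = Add(277, Mul(-1, Add(-35, Pow(-4, 2), Mul(2, -4)))) = Add(277, Mul(-1, Add(-35, 16, -8))) = Add(277, Mul(-1, -27)) = Add(277, 27) = 304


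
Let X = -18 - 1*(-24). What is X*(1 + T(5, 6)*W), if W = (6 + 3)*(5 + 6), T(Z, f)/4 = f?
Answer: 14262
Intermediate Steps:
T(Z, f) = 4*f
W = 99 (W = 9*11 = 99)
X = 6 (X = -18 + 24 = 6)
X*(1 + T(5, 6)*W) = 6*(1 + (4*6)*99) = 6*(1 + 24*99) = 6*(1 + 2376) = 6*2377 = 14262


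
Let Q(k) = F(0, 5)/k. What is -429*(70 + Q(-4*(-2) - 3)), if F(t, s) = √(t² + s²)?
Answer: -30459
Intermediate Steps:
F(t, s) = √(s² + t²)
Q(k) = 5/k (Q(k) = √(5² + 0²)/k = √(25 + 0)/k = √25/k = 5/k)
-429*(70 + Q(-4*(-2) - 3)) = -429*(70 + 5/(-4*(-2) - 3)) = -429*(70 + 5/(8 - 3)) = -429*(70 + 5/5) = -429*(70 + 5*(⅕)) = -429*(70 + 1) = -429*71 = -30459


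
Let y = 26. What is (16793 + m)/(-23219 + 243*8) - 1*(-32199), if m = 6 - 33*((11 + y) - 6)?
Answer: 685017949/21275 ≈ 32198.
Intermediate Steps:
m = -1017 (m = 6 - 33*((11 + 26) - 6) = 6 - 33*(37 - 6) = 6 - 33*31 = 6 - 1023 = -1017)
(16793 + m)/(-23219 + 243*8) - 1*(-32199) = (16793 - 1017)/(-23219 + 243*8) - 1*(-32199) = 15776/(-23219 + 1944) + 32199 = 15776/(-21275) + 32199 = 15776*(-1/21275) + 32199 = -15776/21275 + 32199 = 685017949/21275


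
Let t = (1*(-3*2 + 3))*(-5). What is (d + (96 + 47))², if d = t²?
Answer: 135424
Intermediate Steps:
t = 15 (t = (1*(-6 + 3))*(-5) = (1*(-3))*(-5) = -3*(-5) = 15)
d = 225 (d = 15² = 225)
(d + (96 + 47))² = (225 + (96 + 47))² = (225 + 143)² = 368² = 135424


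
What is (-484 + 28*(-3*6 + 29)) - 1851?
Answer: -2027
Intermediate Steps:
(-484 + 28*(-3*6 + 29)) - 1851 = (-484 + 28*(-18 + 29)) - 1851 = (-484 + 28*11) - 1851 = (-484 + 308) - 1851 = -176 - 1851 = -2027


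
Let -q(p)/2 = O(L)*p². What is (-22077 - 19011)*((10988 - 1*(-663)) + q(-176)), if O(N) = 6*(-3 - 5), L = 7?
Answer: -122661937536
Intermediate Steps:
O(N) = -48 (O(N) = 6*(-8) = -48)
q(p) = 96*p² (q(p) = -(-96)*p² = 96*p²)
(-22077 - 19011)*((10988 - 1*(-663)) + q(-176)) = (-22077 - 19011)*((10988 - 1*(-663)) + 96*(-176)²) = -41088*((10988 + 663) + 96*30976) = -41088*(11651 + 2973696) = -41088*2985347 = -122661937536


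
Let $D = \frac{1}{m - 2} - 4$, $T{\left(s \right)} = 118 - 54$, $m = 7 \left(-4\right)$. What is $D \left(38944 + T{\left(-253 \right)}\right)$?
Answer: $- \frac{2359984}{15} \approx -1.5733 \cdot 10^{5}$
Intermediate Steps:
$m = -28$
$T{\left(s \right)} = 64$ ($T{\left(s \right)} = 118 - 54 = 64$)
$D = - \frac{121}{30}$ ($D = \frac{1}{-28 - 2} - 4 = \frac{1}{-30} - 4 = - \frac{1}{30} - 4 = - \frac{121}{30} \approx -4.0333$)
$D \left(38944 + T{\left(-253 \right)}\right) = - \frac{121 \left(38944 + 64\right)}{30} = \left(- \frac{121}{30}\right) 39008 = - \frac{2359984}{15}$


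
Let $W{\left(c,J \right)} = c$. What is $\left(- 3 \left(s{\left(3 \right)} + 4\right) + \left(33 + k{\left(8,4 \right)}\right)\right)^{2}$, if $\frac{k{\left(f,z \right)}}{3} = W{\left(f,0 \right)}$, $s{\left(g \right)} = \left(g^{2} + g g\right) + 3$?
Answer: $324$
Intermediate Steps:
$s{\left(g \right)} = 3 + 2 g^{2}$ ($s{\left(g \right)} = \left(g^{2} + g^{2}\right) + 3 = 2 g^{2} + 3 = 3 + 2 g^{2}$)
$k{\left(f,z \right)} = 3 f$
$\left(- 3 \left(s{\left(3 \right)} + 4\right) + \left(33 + k{\left(8,4 \right)}\right)\right)^{2} = \left(- 3 \left(\left(3 + 2 \cdot 3^{2}\right) + 4\right) + \left(33 + 3 \cdot 8\right)\right)^{2} = \left(- 3 \left(\left(3 + 2 \cdot 9\right) + 4\right) + \left(33 + 24\right)\right)^{2} = \left(- 3 \left(\left(3 + 18\right) + 4\right) + 57\right)^{2} = \left(- 3 \left(21 + 4\right) + 57\right)^{2} = \left(\left(-3\right) 25 + 57\right)^{2} = \left(-75 + 57\right)^{2} = \left(-18\right)^{2} = 324$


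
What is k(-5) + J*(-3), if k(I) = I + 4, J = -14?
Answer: 41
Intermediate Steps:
k(I) = 4 + I
k(-5) + J*(-3) = (4 - 5) - 14*(-3) = -1 + 42 = 41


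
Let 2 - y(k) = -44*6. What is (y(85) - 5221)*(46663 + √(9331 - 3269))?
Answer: -231215165 - 4955*√6062 ≈ -2.3160e+8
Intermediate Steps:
y(k) = 266 (y(k) = 2 - (-44)*6 = 2 - 1*(-264) = 2 + 264 = 266)
(y(85) - 5221)*(46663 + √(9331 - 3269)) = (266 - 5221)*(46663 + √(9331 - 3269)) = -4955*(46663 + √6062) = -231215165 - 4955*√6062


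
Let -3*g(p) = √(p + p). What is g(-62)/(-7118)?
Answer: I*√31/10677 ≈ 0.00052147*I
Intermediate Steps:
g(p) = -√2*√p/3 (g(p) = -√(p + p)/3 = -√2*√p/3)
g(-62)/(-7118) = -√2*√(-62)/3/(-7118) = -√2*I*√62/3*(-1/7118) = -2*I*√31/3*(-1/7118) = I*√31/10677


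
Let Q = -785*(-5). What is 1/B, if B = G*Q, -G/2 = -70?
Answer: 1/549500 ≈ 1.8198e-6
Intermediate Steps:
G = 140 (G = -2*(-70) = 140)
Q = 3925
B = 549500 (B = 140*3925 = 549500)
1/B = 1/549500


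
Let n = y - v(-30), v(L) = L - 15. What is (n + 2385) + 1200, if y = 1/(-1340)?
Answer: 4864199/1340 ≈ 3630.0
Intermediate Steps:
y = -1/1340 ≈ -0.00074627
v(L) = -15 + L
n = 60299/1340 (n = -1/1340 - (-15 - 30) = -1/1340 - 1*(-45) = -1/1340 + 45 = 60299/1340 ≈ 44.999)
(n + 2385) + 1200 = (60299/1340 + 2385) + 1200 = 3256199/1340 + 1200 = 4864199/1340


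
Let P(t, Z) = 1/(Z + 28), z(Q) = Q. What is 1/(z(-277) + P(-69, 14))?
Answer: -42/11633 ≈ -0.0036104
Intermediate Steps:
P(t, Z) = 1/(28 + Z)
1/(z(-277) + P(-69, 14)) = 1/(-277 + 1/(28 + 14)) = 1/(-277 + 1/42) = 1/(-11633/42) = -42/11633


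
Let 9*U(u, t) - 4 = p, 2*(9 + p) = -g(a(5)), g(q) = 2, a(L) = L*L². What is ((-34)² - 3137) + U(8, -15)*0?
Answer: -1981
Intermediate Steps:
a(L) = L³
p = -10 (p = -9 + (-1*2)/2 = -9 + (½)*(-2) = -9 - 1 = -10)
U(u, t) = -⅔ (U(u, t) = 4/9 + (⅑)*(-10) = 4/9 - 10/9 = -⅔)
((-34)² - 3137) + U(8, -15)*0 = ((-34)² - 3137) - ⅔*0 = (1156 - 3137) + 0 = -1981 + 0 = -1981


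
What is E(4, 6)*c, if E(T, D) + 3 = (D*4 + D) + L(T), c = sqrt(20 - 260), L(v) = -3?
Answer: 96*I*sqrt(15) ≈ 371.81*I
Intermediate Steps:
c = 4*I*sqrt(15) (c = sqrt(-240) = 4*I*sqrt(15) ≈ 15.492*I)
E(T, D) = -6 + 5*D (E(T, D) = -3 + ((D*4 + D) - 3) = -3 + ((4*D + D) - 3) = -3 + (5*D - 3) = -3 + (-3 + 5*D) = -6 + 5*D)
E(4, 6)*c = (-6 + 5*6)*(4*I*sqrt(15)) = (-6 + 30)*(4*I*sqrt(15)) = 24*(4*I*sqrt(15)) = 96*I*sqrt(15)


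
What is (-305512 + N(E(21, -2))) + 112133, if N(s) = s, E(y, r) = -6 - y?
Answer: -193406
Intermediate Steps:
(-305512 + N(E(21, -2))) + 112133 = (-305512 + (-6 - 1*21)) + 112133 = (-305512 + (-6 - 21)) + 112133 = (-305512 - 27) + 112133 = -305539 + 112133 = -193406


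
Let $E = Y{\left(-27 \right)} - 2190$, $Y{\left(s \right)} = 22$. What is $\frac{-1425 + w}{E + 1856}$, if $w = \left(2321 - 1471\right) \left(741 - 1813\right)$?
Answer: $\frac{912625}{312} \approx 2925.1$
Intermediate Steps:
$w = -911200$ ($w = \left(2321 - 1471\right) \left(-1072\right) = 850 \left(-1072\right) = -911200$)
$E = -2168$ ($E = 22 - 2190 = -2168$)
$\frac{-1425 + w}{E + 1856} = \frac{-1425 - 911200}{-2168 + 1856} = - \frac{912625}{-312} = \left(-912625\right) \left(- \frac{1}{312}\right) = \frac{912625}{312}$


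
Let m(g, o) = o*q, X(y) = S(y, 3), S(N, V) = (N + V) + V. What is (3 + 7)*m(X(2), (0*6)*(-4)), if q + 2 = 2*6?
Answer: 0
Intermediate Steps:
q = 10 (q = -2 + 2*6 = -2 + 12 = 10)
S(N, V) = N + 2*V
X(y) = 6 + y (X(y) = y + 2*3 = y + 6 = 6 + y)
m(g, o) = 10*o (m(g, o) = o*10 = 10*o)
(3 + 7)*m(X(2), (0*6)*(-4)) = (3 + 7)*(10*((0*6)*(-4))) = 10*(10*(0*(-4))) = 10*(10*0) = 10*0 = 0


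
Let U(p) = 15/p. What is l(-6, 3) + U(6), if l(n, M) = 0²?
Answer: 5/2 ≈ 2.5000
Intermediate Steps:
l(n, M) = 0
l(-6, 3) + U(6) = 0 + 15/6 = 0 + 15*(⅙) = 0 + 5/2 = 5/2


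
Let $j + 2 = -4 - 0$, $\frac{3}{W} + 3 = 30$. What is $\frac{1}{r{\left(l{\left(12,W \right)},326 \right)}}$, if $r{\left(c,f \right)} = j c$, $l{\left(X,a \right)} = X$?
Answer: $- \frac{1}{72} \approx -0.013889$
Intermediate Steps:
$W = \frac{1}{9}$ ($W = \frac{3}{-3 + 30} = \frac{3}{27} = 3 \cdot \frac{1}{27} = \frac{1}{9} \approx 0.11111$)
$j = -6$ ($j = -2 - 4 = -6$)
$r{\left(c,f \right)} = - 6 c$
$\frac{1}{r{\left(l{\left(12,W \right)},326 \right)}} = \frac{1}{\left(-6\right) 12} = \frac{1}{-72} = - \frac{1}{72}$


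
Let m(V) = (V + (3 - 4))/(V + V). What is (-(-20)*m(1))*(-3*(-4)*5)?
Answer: 0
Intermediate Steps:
m(V) = (-1 + V)/(2*V) (m(V) = (V - 1)/((2*V)) = (-1 + V)*(1/(2*V)) = (-1 + V)/(2*V))
(-(-20)*m(1))*(-3*(-4)*5) = (-(-20)*(½)*(-1 + 1)/1)*(-3*(-4)*5) = (-(-20)*(½)*1*0)*(12*5) = -(-20)*0*60 = -20*0*60 = 0*60 = 0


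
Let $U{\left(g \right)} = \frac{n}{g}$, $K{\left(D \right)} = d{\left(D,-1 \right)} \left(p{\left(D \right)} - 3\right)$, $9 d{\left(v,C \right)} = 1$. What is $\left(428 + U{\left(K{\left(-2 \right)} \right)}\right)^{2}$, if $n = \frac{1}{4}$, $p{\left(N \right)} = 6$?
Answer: $\frac{2941225}{16} \approx 1.8383 \cdot 10^{5}$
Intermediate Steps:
$d{\left(v,C \right)} = \frac{1}{9}$ ($d{\left(v,C \right)} = \frac{1}{9} \cdot 1 = \frac{1}{9}$)
$n = \frac{1}{4} \approx 0.25$
$K{\left(D \right)} = \frac{1}{3}$ ($K{\left(D \right)} = \frac{6 - 3}{9} = \frac{1}{9} \cdot 3 = \frac{1}{3}$)
$U{\left(g \right)} = \frac{1}{4 g}$
$\left(428 + U{\left(K{\left(-2 \right)} \right)}\right)^{2} = \left(428 + \frac{\frac{1}{\frac{1}{3}}}{4}\right)^{2} = \left(428 + \frac{1}{4} \cdot 3\right)^{2} = \left(428 + \frac{3}{4}\right)^{2} = \left(\frac{1715}{4}\right)^{2} = \frac{2941225}{16}$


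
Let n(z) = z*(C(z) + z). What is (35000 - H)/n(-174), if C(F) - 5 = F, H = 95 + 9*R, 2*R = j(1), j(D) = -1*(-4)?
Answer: 401/686 ≈ 0.58455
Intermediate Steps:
j(D) = 4
R = 2 (R = (1/2)*4 = 2)
H = 113 (H = 95 + 9*2 = 95 + 18 = 113)
C(F) = 5 + F
n(z) = z*(5 + 2*z) (n(z) = z*((5 + z) + z) = z*(5 + 2*z))
(35000 - H)/n(-174) = (35000 - 1*113)/((-174*(5 + 2*(-174)))) = (35000 - 113)/((-174*(5 - 348))) = 34887/((-174*(-343))) = 34887/59682 = 34887*(1/59682) = 401/686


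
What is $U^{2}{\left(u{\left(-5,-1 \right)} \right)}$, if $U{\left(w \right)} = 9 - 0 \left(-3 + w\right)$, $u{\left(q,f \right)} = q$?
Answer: $81$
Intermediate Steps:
$U{\left(w \right)} = 9$ ($U{\left(w \right)} = 9 - 0 = 9 + 0 = 9$)
$U^{2}{\left(u{\left(-5,-1 \right)} \right)} = 9^{2} = 81$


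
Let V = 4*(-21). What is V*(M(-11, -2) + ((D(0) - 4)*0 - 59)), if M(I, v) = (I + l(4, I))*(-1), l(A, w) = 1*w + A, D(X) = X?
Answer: 3444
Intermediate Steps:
l(A, w) = A + w (l(A, w) = w + A = A + w)
M(I, v) = -4 - 2*I (M(I, v) = (I + (4 + I))*(-1) = (4 + 2*I)*(-1) = -4 - 2*I)
V = -84
V*(M(-11, -2) + ((D(0) - 4)*0 - 59)) = -84*((-4 - 2*(-11)) + ((0 - 4)*0 - 59)) = -84*((-4 + 22) + (-4*0 - 59)) = -84*(18 + (0 - 59)) = -84*(18 - 59) = -84*(-41) = 3444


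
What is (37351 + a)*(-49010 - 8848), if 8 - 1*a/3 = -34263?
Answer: -8109608712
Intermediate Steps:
a = 102813 (a = 24 - 3*(-34263) = 24 + 102789 = 102813)
(37351 + a)*(-49010 - 8848) = (37351 + 102813)*(-49010 - 8848) = 140164*(-57858) = -8109608712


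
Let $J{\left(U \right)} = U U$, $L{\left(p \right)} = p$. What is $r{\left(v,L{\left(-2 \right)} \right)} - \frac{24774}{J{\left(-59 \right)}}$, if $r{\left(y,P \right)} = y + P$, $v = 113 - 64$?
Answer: $\frac{138833}{3481} \approx 39.883$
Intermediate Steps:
$v = 49$ ($v = 113 - 64 = 49$)
$r{\left(y,P \right)} = P + y$
$J{\left(U \right)} = U^{2}$
$r{\left(v,L{\left(-2 \right)} \right)} - \frac{24774}{J{\left(-59 \right)}} = \left(-2 + 49\right) - \frac{24774}{\left(-59\right)^{2}} = 47 - \frac{24774}{3481} = \frac{138833}{3481}$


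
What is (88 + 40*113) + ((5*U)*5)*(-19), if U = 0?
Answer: 4608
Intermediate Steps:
(88 + 40*113) + ((5*U)*5)*(-19) = (88 + 40*113) + ((5*0)*5)*(-19) = (88 + 4520) + (0*5)*(-19) = 4608 + 0*(-19) = 4608 + 0 = 4608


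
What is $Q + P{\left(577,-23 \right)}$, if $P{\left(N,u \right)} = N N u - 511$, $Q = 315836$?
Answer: $-7342042$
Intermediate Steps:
$P{\left(N,u \right)} = -511 + u N^{2}$ ($P{\left(N,u \right)} = N^{2} u - 511 = u N^{2} - 511 = -511 + u N^{2}$)
$Q + P{\left(577,-23 \right)} = 315836 - \left(511 + 23 \cdot 577^{2}\right) = 315836 - 7657878 = -7342042$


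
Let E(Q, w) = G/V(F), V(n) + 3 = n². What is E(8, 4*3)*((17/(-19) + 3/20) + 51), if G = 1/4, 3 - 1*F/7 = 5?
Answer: 19097/293360 ≈ 0.065097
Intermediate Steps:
F = -14 (F = 21 - 7*5 = 21 - 35 = -14)
G = ¼ ≈ 0.25000
V(n) = -3 + n²
E(Q, w) = 1/772 (E(Q, w) = 1/(4*(-3 + (-14)²)) = 1/(4*(-3 + 196)) = (¼)/193 = (¼)*(1/193) = 1/772)
E(8, 4*3)*((17/(-19) + 3/20) + 51) = ((17/(-19) + 3/20) + 51)/772 = ((17*(-1/19) + 3*(1/20)) + 51)/772 = ((-17/19 + 3/20) + 51)/772 = (-283/380 + 51)/772 = (1/772)*(19097/380) = 19097/293360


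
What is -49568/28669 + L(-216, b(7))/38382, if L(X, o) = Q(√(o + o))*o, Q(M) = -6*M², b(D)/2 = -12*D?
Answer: -1935394208/183395593 ≈ -10.553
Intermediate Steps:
b(D) = -24*D (b(D) = 2*(-12*D) = -24*D)
L(X, o) = -12*o² (L(X, o) = (-12*o)*o = -12*o²)
-49568/28669 + L(-216, b(7))/38382 = -49568/28669 - 12*(-24*7)²/38382 = -49568*1/28669 - 12*(-168)²*(1/38382) = -49568/28669 - 12*28224*(1/38382) = -49568/28669 - 338688*1/38382 = -49568/28669 - 56448/6397 = -1935394208/183395593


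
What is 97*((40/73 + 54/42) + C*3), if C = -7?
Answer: -950018/511 ≈ -1859.1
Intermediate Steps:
97*((40/73 + 54/42) + C*3) = 97*((40/73 + 54/42) - 7*3) = 97*((40*(1/73) + 54*(1/42)) - 21) = 97*((40/73 + 9/7) - 21) = 97*(937/511 - 21) = 97*(-9794/511) = -950018/511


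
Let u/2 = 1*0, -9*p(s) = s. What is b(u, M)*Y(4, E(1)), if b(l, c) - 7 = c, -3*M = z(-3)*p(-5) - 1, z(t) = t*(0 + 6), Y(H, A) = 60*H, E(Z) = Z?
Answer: 2560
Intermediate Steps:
p(s) = -s/9
u = 0 (u = 2*(1*0) = 2*0 = 0)
z(t) = 6*t (z(t) = t*6 = 6*t)
M = 11/3 (M = -((6*(-3))*(-⅑*(-5)) - 1)/3 = -(-18*5/9 - 1)/3 = -(-10 - 1)/3 = -⅓*(-11) = 11/3 ≈ 3.6667)
b(l, c) = 7 + c
b(u, M)*Y(4, E(1)) = (7 + 11/3)*(60*4) = (32/3)*240 = 2560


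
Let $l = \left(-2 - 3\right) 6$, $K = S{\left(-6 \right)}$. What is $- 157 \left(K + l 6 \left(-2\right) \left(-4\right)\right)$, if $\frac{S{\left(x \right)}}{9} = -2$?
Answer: $228906$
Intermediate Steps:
$S{\left(x \right)} = -18$ ($S{\left(x \right)} = 9 \left(-2\right) = -18$)
$K = -18$
$l = -30$ ($l = \left(-5\right) 6 = -30$)
$- 157 \left(K + l 6 \left(-2\right) \left(-4\right)\right) = - 157 \left(-18 - 30 \cdot 6 \left(-2\right) \left(-4\right)\right) = - 157 \left(-18 - 30 \left(\left(-12\right) \left(-4\right)\right)\right) = - 157 \left(-18 - 1440\right) = \left(-157\right) \left(-1458\right) = 228906$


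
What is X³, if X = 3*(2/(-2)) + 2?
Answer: -1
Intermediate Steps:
X = -1 (X = 3*(2*(-½)) + 2 = 3*(-1) + 2 = -3 + 2 = -1)
X³ = (-1)³ = -1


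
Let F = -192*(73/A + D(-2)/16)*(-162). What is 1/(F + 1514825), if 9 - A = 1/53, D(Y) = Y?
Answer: 119/209886847 ≈ 5.6697e-7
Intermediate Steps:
A = 476/53 (A = 9 - 1/53 = 476/53 ≈ 8.9811)
F = 29622672/119 (F = -192*(73/(476/53) - 2/16)*(-162) = -192*(73*(53/476) - 2*1/16)*(-162) = -192*(3869/476 - 1/8)*(-162) = -192*7619/952*(-162) = -182856/119*(-162) = 29622672/119 ≈ 2.4893e+5)
1/(F + 1514825) = 1/(29622672/119 + 1514825) = 1/(209886847/119) = 119/209886847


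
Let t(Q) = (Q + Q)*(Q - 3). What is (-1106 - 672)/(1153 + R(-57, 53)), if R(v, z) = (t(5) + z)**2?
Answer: -127/463 ≈ -0.27430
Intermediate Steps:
t(Q) = 2*Q*(-3 + Q) (t(Q) = (2*Q)*(-3 + Q) = 2*Q*(-3 + Q))
R(v, z) = (20 + z)**2 (R(v, z) = (2*5*(-3 + 5) + z)**2 = (2*5*2 + z)**2 = (20 + z)**2)
(-1106 - 672)/(1153 + R(-57, 53)) = (-1106 - 672)/(1153 + (20 + 53)**2) = -1778/(1153 + 73**2) = -1778/(1153 + 5329) = -1778/6482 = -1778*1/6482 = -127/463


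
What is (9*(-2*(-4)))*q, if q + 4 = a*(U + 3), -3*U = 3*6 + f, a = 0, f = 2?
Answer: -288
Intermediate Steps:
U = -20/3 (U = -(3*6 + 2)/3 = -(18 + 2)/3 = -⅓*20 = -20/3 ≈ -6.6667)
q = -4 (q = -4 + 0*(-20/3 + 3) = -4 + 0*(-11/3) = -4 + 0 = -4)
(9*(-2*(-4)))*q = (9*(-2*(-4)))*(-4) = (9*8)*(-4) = 72*(-4) = -288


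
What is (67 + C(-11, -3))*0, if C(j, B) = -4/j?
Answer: 0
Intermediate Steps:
(67 + C(-11, -3))*0 = (67 - 4/(-11))*0 = (67 - 4*(-1/11))*0 = (67 + 4/11)*0 = (741/11)*0 = 0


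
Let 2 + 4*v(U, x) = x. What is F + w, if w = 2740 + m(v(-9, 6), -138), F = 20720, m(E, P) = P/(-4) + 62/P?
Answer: 3242179/138 ≈ 23494.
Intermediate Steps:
v(U, x) = -1/2 + x/4
m(E, P) = 62/P - P/4 (m(E, P) = P*(-1/4) + 62/P = -P/4 + 62/P = 62/P - P/4)
w = 382819/138 (w = 2740 + (62/(-138) - 1/4*(-138)) = 2740 + (62*(-1/138) + 69/2) = 2740 + (-31/69 + 69/2) = 2740 + 4699/138 = 382819/138 ≈ 2774.1)
F + w = 20720 + 382819/138 = 3242179/138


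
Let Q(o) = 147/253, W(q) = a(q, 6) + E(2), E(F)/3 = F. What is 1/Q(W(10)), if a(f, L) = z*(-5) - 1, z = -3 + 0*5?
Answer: 253/147 ≈ 1.7211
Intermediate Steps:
z = -3 (z = -3 + 0 = -3)
E(F) = 3*F
a(f, L) = 14 (a(f, L) = -3*(-5) - 1 = 15 - 1 = 14)
W(q) = 20 (W(q) = 14 + 3*2 = 14 + 6 = 20)
Q(o) = 147/253 (Q(o) = 147*(1/253) = 147/253)
1/Q(W(10)) = 1/(147/253) = 253/147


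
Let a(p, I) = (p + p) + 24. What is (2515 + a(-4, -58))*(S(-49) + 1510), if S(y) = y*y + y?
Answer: 9774722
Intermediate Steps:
a(p, I) = 24 + 2*p (a(p, I) = 2*p + 24 = 24 + 2*p)
S(y) = y + y**2 (S(y) = y**2 + y = y + y**2)
(2515 + a(-4, -58))*(S(-49) + 1510) = (2515 + (24 + 2*(-4)))*(-49*(1 - 49) + 1510) = (2515 + (24 - 8))*(-49*(-48) + 1510) = (2515 + 16)*(2352 + 1510) = 2531*3862 = 9774722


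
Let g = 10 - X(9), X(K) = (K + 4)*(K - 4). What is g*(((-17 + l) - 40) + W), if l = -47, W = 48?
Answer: 3080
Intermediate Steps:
X(K) = (-4 + K)*(4 + K) (X(K) = (4 + K)*(-4 + K) = (-4 + K)*(4 + K))
g = -55 (g = 10 - (-16 + 9**2) = 10 - (-16 + 81) = 10 - 1*65 = 10 - 65 = -55)
g*(((-17 + l) - 40) + W) = -55*(((-17 - 47) - 40) + 48) = -55*((-64 - 40) + 48) = -55*(-104 + 48) = -55*(-56) = 3080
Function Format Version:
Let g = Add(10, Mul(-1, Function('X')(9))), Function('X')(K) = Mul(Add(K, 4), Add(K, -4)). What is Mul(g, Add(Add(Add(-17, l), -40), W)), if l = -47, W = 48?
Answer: 3080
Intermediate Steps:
Function('X')(K) = Mul(Add(-4, K), Add(4, K)) (Function('X')(K) = Mul(Add(4, K), Add(-4, K)) = Mul(Add(-4, K), Add(4, K)))
g = -55 (g = Add(10, Mul(-1, Add(-16, Pow(9, 2)))) = Add(10, Mul(-1, Add(-16, 81))) = Add(10, Mul(-1, 65)) = Add(10, -65) = -55)
Mul(g, Add(Add(Add(-17, l), -40), W)) = Mul(-55, Add(Add(Add(-17, -47), -40), 48)) = Mul(-55, Add(Add(-64, -40), 48)) = Mul(-55, Add(-104, 48)) = Mul(-55, -56) = 3080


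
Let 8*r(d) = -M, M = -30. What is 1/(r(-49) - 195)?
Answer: -4/765 ≈ -0.0052288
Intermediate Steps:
r(d) = 15/4 (r(d) = (-1*(-30))/8 = (1/8)*30 = 15/4)
1/(r(-49) - 195) = 1/(15/4 - 195) = 1/(-765/4) = -4/765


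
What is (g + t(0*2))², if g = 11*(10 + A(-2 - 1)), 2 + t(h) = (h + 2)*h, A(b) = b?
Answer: 5625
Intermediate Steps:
t(h) = -2 + h*(2 + h) (t(h) = -2 + (h + 2)*h = -2 + (2 + h)*h = -2 + h*(2 + h))
g = 77 (g = 11*(10 + (-2 - 1)) = 11*(10 - 3) = 11*7 = 77)
(g + t(0*2))² = (77 + (-2 + (0*2)² + 2*(0*2)))² = (77 + (-2 + 0² + 2*0))² = (77 + (-2 + 0 + 0))² = (77 - 2)² = 75² = 5625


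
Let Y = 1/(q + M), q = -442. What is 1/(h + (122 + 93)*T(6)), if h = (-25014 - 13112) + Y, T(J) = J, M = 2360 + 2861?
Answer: -4779/176039243 ≈ -2.7147e-5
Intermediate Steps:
M = 5221
Y = 1/4779 (Y = 1/(-442 + 5221) = 1/4779 ≈ 0.00020925)
h = -182204153/4779 (h = (-25014 - 13112) + 1/4779 = -38126 + 1/4779 = -182204153/4779 ≈ -38126.)
1/(h + (122 + 93)*T(6)) = 1/(-182204153/4779 + (122 + 93)*6) = 1/(-182204153/4779 + 215*6) = 1/(-182204153/4779 + 1290) = 1/(-176039243/4779) = -4779/176039243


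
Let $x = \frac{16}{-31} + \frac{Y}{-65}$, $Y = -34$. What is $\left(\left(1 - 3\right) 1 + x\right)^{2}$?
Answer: $\frac{16128256}{4060225} \approx 3.9723$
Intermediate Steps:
$x = \frac{14}{2015}$ ($x = \frac{16}{-31} - \frac{34}{-65} = 16 \left(- \frac{1}{31}\right) - - \frac{34}{65} = - \frac{16}{31} + \frac{34}{65} = \frac{14}{2015} \approx 0.0069479$)
$\left(\left(1 - 3\right) 1 + x\right)^{2} = \left(\left(1 - 3\right) 1 + \frac{14}{2015}\right)^{2} = \left(\left(-2\right) 1 + \frac{14}{2015}\right)^{2} = \left(-2 + \frac{14}{2015}\right)^{2} = \left(- \frac{4016}{2015}\right)^{2} = \frac{16128256}{4060225}$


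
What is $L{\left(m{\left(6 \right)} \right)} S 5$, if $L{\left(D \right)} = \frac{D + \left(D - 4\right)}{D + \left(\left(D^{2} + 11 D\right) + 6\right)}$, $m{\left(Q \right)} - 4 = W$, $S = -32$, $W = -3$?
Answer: $\frac{320}{19} \approx 16.842$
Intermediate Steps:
$m{\left(Q \right)} = 1$ ($m{\left(Q \right)} = 4 - 3 = 1$)
$L{\left(D \right)} = \frac{-4 + 2 D}{6 + D^{2} + 12 D}$ ($L{\left(D \right)} = \frac{D + \left(-4 + D\right)}{D + \left(6 + D^{2} + 11 D\right)} = \frac{-4 + 2 D}{6 + D^{2} + 12 D}$)
$L{\left(m{\left(6 \right)} \right)} S 5 = \frac{2 \left(-2 + 1\right)}{6 + 1^{2} + 12 \cdot 1} \left(-32\right) 5 = 2 \frac{1}{6 + 1 + 12} \left(-1\right) \left(-32\right) 5 = 2 \cdot \frac{1}{19} \left(-1\right) \left(-32\right) 5 = \left(- \frac{2}{19}\right) \left(-32\right) 5 = \frac{64}{19} \cdot 5 = \frac{320}{19}$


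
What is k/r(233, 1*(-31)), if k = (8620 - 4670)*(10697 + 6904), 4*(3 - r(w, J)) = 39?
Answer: -92698600/9 ≈ -1.0300e+7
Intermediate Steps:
r(w, J) = -27/4 (r(w, J) = 3 - 1/4*39 = 3 - 39/4 = -27/4)
k = 69523950 (k = 3950*17601 = 69523950)
k/r(233, 1*(-31)) = 69523950/(-27/4) = 69523950*(-4/27) = -92698600/9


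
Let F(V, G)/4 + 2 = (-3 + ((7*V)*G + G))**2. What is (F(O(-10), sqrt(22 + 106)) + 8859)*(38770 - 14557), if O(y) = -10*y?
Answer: 6092140896387 - 3258876096*sqrt(2) ≈ 6.0875e+12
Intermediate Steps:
F(V, G) = -8 + 4*(-3 + G + 7*G*V)**2 (F(V, G) = -8 + 4*(-3 + ((7*V)*G + G))**2 = -8 + 4*(-3 + (7*G*V + G))**2 = -8 + 4*(-3 + (G + 7*G*V))**2 = -8 + 4*(-3 + G + 7*G*V)**2)
(F(O(-10), sqrt(22 + 106)) + 8859)*(38770 - 14557) = ((-8 + 4*(-3 + sqrt(22 + 106) + 7*sqrt(22 + 106)*(-10*(-10)))**2) + 8859)*(38770 - 14557) = ((-8 + 4*(-3 + sqrt(128) + 7*sqrt(128)*100)**2) + 8859)*24213 = ((-8 + 4*(-3 + 8*sqrt(2) + 7*(8*sqrt(2))*100)**2) + 8859)*24213 = ((-8 + 4*(-3 + 8*sqrt(2) + 5600*sqrt(2))**2) + 8859)*24213 = ((-8 + 4*(-3 + 5608*sqrt(2))**2) + 8859)*24213 = (8851 + 4*(-3 + 5608*sqrt(2))**2)*24213 = 214309263 + 96852*(-3 + 5608*sqrt(2))**2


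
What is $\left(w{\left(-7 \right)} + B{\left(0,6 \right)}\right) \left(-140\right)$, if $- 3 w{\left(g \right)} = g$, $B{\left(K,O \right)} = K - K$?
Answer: $- \frac{980}{3} \approx -326.67$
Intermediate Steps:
$B{\left(K,O \right)} = 0$
$w{\left(g \right)} = - \frac{g}{3}$
$\left(w{\left(-7 \right)} + B{\left(0,6 \right)}\right) \left(-140\right) = \left(\left(- \frac{1}{3}\right) \left(-7\right) + 0\right) \left(-140\right) = \left(\frac{7}{3} + 0\right) \left(-140\right) = \frac{7}{3} \left(-140\right) = - \frac{980}{3}$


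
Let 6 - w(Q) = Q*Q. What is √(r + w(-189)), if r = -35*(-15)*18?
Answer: I*√26265 ≈ 162.06*I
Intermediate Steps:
w(Q) = 6 - Q² (w(Q) = 6 - Q*Q = 6 - Q²)
r = 9450 (r = 525*18 = 9450)
√(r + w(-189)) = √(9450 + (6 - 1*(-189)²)) = √(9450 + (6 - 1*35721)) = √(9450 + (6 - 35721)) = √(9450 - 35715) = √(-26265) = I*√26265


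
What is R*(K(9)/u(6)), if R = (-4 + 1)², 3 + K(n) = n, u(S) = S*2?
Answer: 9/2 ≈ 4.5000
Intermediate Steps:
u(S) = 2*S
K(n) = -3 + n
R = 9 (R = (-3)² = 9)
R*(K(9)/u(6)) = 9*((-3 + 9)/((2*6))) = 9*(6/12) = 9*(6*(1/12)) = 9*(½) = 9/2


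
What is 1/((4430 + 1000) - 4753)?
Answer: 1/677 ≈ 0.0014771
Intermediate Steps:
1/((4430 + 1000) - 4753) = 1/(5430 - 4753) = 1/677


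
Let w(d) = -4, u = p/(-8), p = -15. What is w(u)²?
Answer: 16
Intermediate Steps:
u = 15/8 (u = -15/(-8) = -15*(-⅛) = 15/8 ≈ 1.8750)
w(u)² = (-4)² = 16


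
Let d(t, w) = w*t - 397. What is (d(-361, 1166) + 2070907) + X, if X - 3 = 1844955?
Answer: 3494542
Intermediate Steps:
d(t, w) = -397 + t*w (d(t, w) = t*w - 397 = -397 + t*w)
X = 1844958 (X = 3 + 1844955 = 1844958)
(d(-361, 1166) + 2070907) + X = ((-397 - 361*1166) + 2070907) + 1844958 = ((-397 - 420926) + 2070907) + 1844958 = (-421323 + 2070907) + 1844958 = 1649584 + 1844958 = 3494542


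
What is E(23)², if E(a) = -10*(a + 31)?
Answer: 291600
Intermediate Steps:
E(a) = -310 - 10*a (E(a) = -10*(31 + a) = -310 - 10*a)
E(23)² = (-310 - 10*23)² = (-310 - 230)² = (-540)² = 291600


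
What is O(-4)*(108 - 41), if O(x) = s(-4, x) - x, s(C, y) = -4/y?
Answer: 335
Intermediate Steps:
O(x) = -x - 4/x (O(x) = -4/x - x = -x - 4/x)
O(-4)*(108 - 41) = (-1*(-4) - 4/(-4))*(108 - 41) = (4 - 4*(-¼))*67 = (4 + 1)*67 = 5*67 = 335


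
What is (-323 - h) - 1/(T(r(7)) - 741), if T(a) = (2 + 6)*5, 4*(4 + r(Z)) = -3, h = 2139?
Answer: -1725861/701 ≈ -2462.0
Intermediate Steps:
r(Z) = -19/4 (r(Z) = -4 + (¼)*(-3) = -4 - ¾ = -19/4)
T(a) = 40 (T(a) = 8*5 = 40)
(-323 - h) - 1/(T(r(7)) - 741) = (-323 - 1*2139) - 1/(40 - 741) = (-323 - 2139) - 1/(-701) = -2462 - 1*(-1/701) = -2462 + 1/701 = -1725861/701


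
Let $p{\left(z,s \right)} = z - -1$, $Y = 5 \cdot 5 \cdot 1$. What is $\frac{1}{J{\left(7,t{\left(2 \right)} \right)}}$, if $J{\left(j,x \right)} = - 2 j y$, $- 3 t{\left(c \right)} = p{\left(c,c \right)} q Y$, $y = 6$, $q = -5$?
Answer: $- \frac{1}{84} \approx -0.011905$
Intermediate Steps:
$Y = 25$ ($Y = 25 \cdot 1 = 25$)
$p{\left(z,s \right)} = 1 + z$ ($p{\left(z,s \right)} = z + 1 = 1 + z$)
$t{\left(c \right)} = \frac{125}{3} + \frac{125 c}{3}$ ($t{\left(c \right)} = - \frac{\left(1 + c\right) \left(-5\right) 25}{3} = - \frac{\left(-5 - 5 c\right) 25}{3} = - \frac{-125 - 125 c}{3} = \frac{125}{3} + \frac{125 c}{3}$)
$J{\left(j,x \right)} = - 12 j$ ($J{\left(j,x \right)} = - 2 j 6 = - 12 j$)
$\frac{1}{J{\left(7,t{\left(2 \right)} \right)}} = \frac{1}{\left(-12\right) 7} = \frac{1}{-84} = - \frac{1}{84}$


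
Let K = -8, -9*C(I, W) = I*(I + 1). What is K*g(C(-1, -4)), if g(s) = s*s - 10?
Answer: 80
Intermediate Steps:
C(I, W) = -I*(1 + I)/9 (C(I, W) = -I*(I + 1)/9 = -I*(1 + I)/9)
g(s) = -10 + s² (g(s) = s² - 10 = -10 + s²)
K*g(C(-1, -4)) = -8*(-10 + (-⅑*(-1)*(1 - 1))²) = -8*(-10 + (-⅑*(-1)*0)²) = -8*(-10 + 0²) = -8*(-10 + 0) = -8*(-10) = 80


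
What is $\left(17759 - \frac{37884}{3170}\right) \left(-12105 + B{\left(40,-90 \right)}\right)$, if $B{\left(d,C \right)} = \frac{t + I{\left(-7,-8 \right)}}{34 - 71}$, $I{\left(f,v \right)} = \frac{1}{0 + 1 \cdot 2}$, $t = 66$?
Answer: $- \frac{25200920887919}{117290} \approx -2.1486 \cdot 10^{8}$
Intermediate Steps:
$I{\left(f,v \right)} = \frac{1}{2}$ ($I{\left(f,v \right)} = \frac{1}{0 + 2} = \frac{1}{2}$)
$B{\left(d,C \right)} = - \frac{133}{74}$ ($B{\left(d,C \right)} = \frac{66 + \frac{1}{2}}{34 - 71} = \frac{133}{2 \left(-37\right)} = \frac{133}{2} \left(- \frac{1}{37}\right) = - \frac{133}{74}$)
$\left(17759 - \frac{37884}{3170}\right) \left(-12105 + B{\left(40,-90 \right)}\right) = \left(17759 - \frac{37884}{3170}\right) \left(-12105 - \frac{133}{74}\right) = \left(17759 - \frac{18942}{1585}\right) \left(- \frac{895903}{74}\right) = \frac{28129073}{1585} \left(- \frac{895903}{74}\right) = - \frac{25200920887919}{117290}$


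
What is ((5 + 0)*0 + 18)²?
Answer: 324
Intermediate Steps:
((5 + 0)*0 + 18)² = (5*0 + 18)² = (0 + 18)² = 18² = 324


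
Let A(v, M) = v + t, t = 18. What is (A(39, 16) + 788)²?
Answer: 714025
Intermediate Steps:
A(v, M) = 18 + v (A(v, M) = v + 18 = 18 + v)
(A(39, 16) + 788)² = ((18 + 39) + 788)² = (57 + 788)² = 845² = 714025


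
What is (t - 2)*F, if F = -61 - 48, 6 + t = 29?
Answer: -2289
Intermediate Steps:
t = 23 (t = -6 + 29 = 23)
F = -109
(t - 2)*F = (23 - 2)*(-109) = 21*(-109) = -2289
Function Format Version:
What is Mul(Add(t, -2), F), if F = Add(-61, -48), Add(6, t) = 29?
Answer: -2289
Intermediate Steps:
t = 23 (t = Add(-6, 29) = 23)
F = -109
Mul(Add(t, -2), F) = Mul(Add(23, -2), -109) = Mul(21, -109) = -2289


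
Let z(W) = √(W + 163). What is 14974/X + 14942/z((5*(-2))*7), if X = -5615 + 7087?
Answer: 7487/736 + 482*√93/3 ≈ 1559.6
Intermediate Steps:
z(W) = √(163 + W)
X = 1472
14974/X + 14942/z((5*(-2))*7) = 14974/1472 + 14942/(√(163 + (5*(-2))*7)) = 14974*(1/1472) + 14942/(√(163 - 10*7)) = 7487/736 + 14942/(√(163 - 70)) = 7487/736 + 14942/(√93) = 7487/736 + 14942*(√93/93) = 7487/736 + 482*√93/3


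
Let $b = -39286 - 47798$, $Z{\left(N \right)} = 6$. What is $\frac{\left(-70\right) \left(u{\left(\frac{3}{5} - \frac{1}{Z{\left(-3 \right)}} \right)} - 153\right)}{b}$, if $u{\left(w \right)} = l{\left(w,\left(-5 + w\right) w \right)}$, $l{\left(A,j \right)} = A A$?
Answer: $- \frac{962717}{7837560} \approx -0.12283$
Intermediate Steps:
$b = -87084$
$l{\left(A,j \right)} = A^{2}$
$u{\left(w \right)} = w^{2}$
$\frac{\left(-70\right) \left(u{\left(\frac{3}{5} - \frac{1}{Z{\left(-3 \right)}} \right)} - 153\right)}{b} = \frac{\left(-70\right) \left(\left(\frac{3}{5} - \frac{1}{6}\right)^{2} - 153\right)}{-87084} = - 70 \left(\left(3 \cdot \frac{1}{5} - \frac{1}{6}\right)^{2} - 153\right) \left(- \frac{1}{87084}\right) = - 70 \left(\left(\frac{3}{5} - \frac{1}{6}\right)^{2} - 153\right) \left(- \frac{1}{87084}\right) = - 70 \left(\left(\frac{13}{30}\right)^{2} - 153\right) \left(- \frac{1}{87084}\right) = - 70 \left(\frac{169}{900} - 153\right) \left(- \frac{1}{87084}\right) = \left(-70\right) \left(- \frac{137531}{900}\right) \left(- \frac{1}{87084}\right) = \frac{962717}{90} \left(- \frac{1}{87084}\right) = - \frac{962717}{7837560}$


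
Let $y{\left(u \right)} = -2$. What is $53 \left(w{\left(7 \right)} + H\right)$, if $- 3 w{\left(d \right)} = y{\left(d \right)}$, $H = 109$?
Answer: $\frac{17437}{3} \approx 5812.3$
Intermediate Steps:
$w{\left(d \right)} = \frac{2}{3}$ ($w{\left(d \right)} = \left(- \frac{1}{3}\right) \left(-2\right) = \frac{2}{3}$)
$53 \left(w{\left(7 \right)} + H\right) = 53 \left(\frac{2}{3} + 109\right) = 53 \cdot \frac{329}{3} = \frac{17437}{3}$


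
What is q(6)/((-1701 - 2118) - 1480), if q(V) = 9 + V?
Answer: -15/5299 ≈ -0.0028307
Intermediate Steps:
q(6)/((-1701 - 2118) - 1480) = (9 + 6)/((-1701 - 2118) - 1480) = 15/(-3819 - 1480) = 15/(-5299) = 15*(-1/5299) = -15/5299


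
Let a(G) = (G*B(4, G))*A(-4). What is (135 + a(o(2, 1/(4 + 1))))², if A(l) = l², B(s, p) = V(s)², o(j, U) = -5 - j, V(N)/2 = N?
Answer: 49463089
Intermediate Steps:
V(N) = 2*N
B(s, p) = 4*s² (B(s, p) = (2*s)² = 4*s²)
a(G) = 1024*G (a(G) = (G*(4*4²))*(-4)² = (G*(4*16))*16 = (G*64)*16 = (64*G)*16 = 1024*G)
(135 + a(o(2, 1/(4 + 1))))² = (135 + 1024*(-5 - 1*2))² = (135 + 1024*(-5 - 2))² = (135 + 1024*(-7))² = (135 - 7168)² = (-7033)² = 49463089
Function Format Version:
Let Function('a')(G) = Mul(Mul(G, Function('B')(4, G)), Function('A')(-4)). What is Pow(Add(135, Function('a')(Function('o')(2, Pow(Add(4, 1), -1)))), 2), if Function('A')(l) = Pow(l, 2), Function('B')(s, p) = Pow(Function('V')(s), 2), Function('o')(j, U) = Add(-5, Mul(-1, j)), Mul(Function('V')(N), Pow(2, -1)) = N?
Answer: 49463089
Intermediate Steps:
Function('V')(N) = Mul(2, N)
Function('B')(s, p) = Mul(4, Pow(s, 2)) (Function('B')(s, p) = Pow(Mul(2, s), 2) = Mul(4, Pow(s, 2)))
Function('a')(G) = Mul(1024, G) (Function('a')(G) = Mul(Mul(G, Mul(4, Pow(4, 2))), Pow(-4, 2)) = Mul(Mul(G, Mul(4, 16)), 16) = Mul(Mul(G, 64), 16) = Mul(Mul(64, G), 16) = Mul(1024, G))
Pow(Add(135, Function('a')(Function('o')(2, Pow(Add(4, 1), -1)))), 2) = Pow(Add(135, Mul(1024, Add(-5, Mul(-1, 2)))), 2) = Pow(Add(135, Mul(1024, Add(-5, -2))), 2) = Pow(Add(135, Mul(1024, -7)), 2) = Pow(Add(135, -7168), 2) = Pow(-7033, 2) = 49463089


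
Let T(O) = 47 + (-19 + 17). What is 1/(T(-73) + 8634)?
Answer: 1/8679 ≈ 0.00011522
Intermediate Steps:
T(O) = 45 (T(O) = 47 - 2 = 45)
1/(T(-73) + 8634) = 1/(45 + 8634) = 1/8679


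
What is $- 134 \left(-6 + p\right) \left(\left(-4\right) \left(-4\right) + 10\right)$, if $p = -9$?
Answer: $52260$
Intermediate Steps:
$- 134 \left(-6 + p\right) \left(\left(-4\right) \left(-4\right) + 10\right) = - 134 \left(-6 - 9\right) \left(\left(-4\right) \left(-4\right) + 10\right) = - 134 \left(- 15 \left(16 + 10\right)\right) = - 134 \left(\left(-15\right) 26\right) = \left(-134\right) \left(-390\right) = 52260$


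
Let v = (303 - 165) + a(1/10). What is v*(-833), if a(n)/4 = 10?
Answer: -148274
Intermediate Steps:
a(n) = 40 (a(n) = 4*10 = 40)
v = 178 (v = (303 - 165) + 40 = 138 + 40 = 178)
v*(-833) = 178*(-833) = -148274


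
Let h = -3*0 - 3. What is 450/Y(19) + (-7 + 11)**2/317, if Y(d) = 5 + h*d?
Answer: -70909/8242 ≈ -8.6034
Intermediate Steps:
h = -3 (h = 0 - 3 = -3)
Y(d) = 5 - 3*d
450/Y(19) + (-7 + 11)**2/317 = 450/(5 - 3*19) + (-7 + 11)**2/317 = 450/(5 - 57) + 4**2*(1/317) = 450/(-52) + 16*(1/317) = 450*(-1/52) + 16/317 = -225/26 + 16/317 = -70909/8242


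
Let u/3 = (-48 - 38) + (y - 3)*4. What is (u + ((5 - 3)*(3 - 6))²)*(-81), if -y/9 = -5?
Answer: -22842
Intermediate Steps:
y = 45 (y = -9*(-5) = 45)
u = 246 (u = 3*((-48 - 38) + (45 - 3)*4) = 3*(-86 + 42*4) = 3*(-86 + 168) = 3*82 = 246)
(u + ((5 - 3)*(3 - 6))²)*(-81) = (246 + ((5 - 3)*(3 - 6))²)*(-81) = (246 + (2*(-3))²)*(-81) = (246 + (-6)²)*(-81) = (246 + 36)*(-81) = 282*(-81) = -22842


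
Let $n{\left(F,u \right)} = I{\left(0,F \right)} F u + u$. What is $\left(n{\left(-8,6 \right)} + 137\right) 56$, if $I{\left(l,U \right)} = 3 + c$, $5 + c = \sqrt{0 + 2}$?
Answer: $13384 - 2688 \sqrt{2} \approx 9582.6$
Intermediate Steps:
$c = -5 + \sqrt{2}$ ($c = -5 + \sqrt{0 + 2} = -5 + \sqrt{2} \approx -3.5858$)
$I{\left(l,U \right)} = -2 + \sqrt{2}$ ($I{\left(l,U \right)} = 3 - \left(5 - \sqrt{2}\right) = -2 + \sqrt{2}$)
$n{\left(F,u \right)} = u + F u \left(-2 + \sqrt{2}\right)$ ($n{\left(F,u \right)} = \left(-2 + \sqrt{2}\right) F u + u = F \left(-2 + \sqrt{2}\right) u + u = F u \left(-2 + \sqrt{2}\right) + u = u + F u \left(-2 + \sqrt{2}\right)$)
$\left(n{\left(-8,6 \right)} + 137\right) 56 = \left(6 \left(1 - 8 \left(-2 + \sqrt{2}\right)\right) + 137\right) 56 = \left(6 \left(1 + \left(16 - 8 \sqrt{2}\right)\right) + 137\right) 56 = \left(6 \left(17 - 8 \sqrt{2}\right) + 137\right) 56 = \left(\left(102 - 48 \sqrt{2}\right) + 137\right) 56 = \left(239 - 48 \sqrt{2}\right) 56 = 13384 - 2688 \sqrt{2}$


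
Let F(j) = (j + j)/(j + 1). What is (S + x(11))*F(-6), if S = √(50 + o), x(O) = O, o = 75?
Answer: 132/5 + 12*√5 ≈ 53.233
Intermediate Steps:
S = 5*√5 (S = √(50 + 75) = √125 = 5*√5 ≈ 11.180)
F(j) = 2*j/(1 + j) (F(j) = (2*j)/(1 + j) = 2*j/(1 + j))
(S + x(11))*F(-6) = (5*√5 + 11)*(2*(-6)/(1 - 6)) = (11 + 5*√5)*(2*(-6)/(-5)) = (11 + 5*√5)*(2*(-6)*(-⅕)) = (11 + 5*√5)*(12/5) = 132/5 + 12*√5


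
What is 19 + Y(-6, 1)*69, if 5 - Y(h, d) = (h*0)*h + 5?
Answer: 19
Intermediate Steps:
Y(h, d) = 0 (Y(h, d) = 5 - ((h*0)*h + 5) = 5 - (0*h + 5) = 5 - (0 + 5) = 5 - 1*5 = 5 - 5 = 0)
19 + Y(-6, 1)*69 = 19 + 0*69 = 19 + 0 = 19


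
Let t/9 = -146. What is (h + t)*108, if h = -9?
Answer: -142884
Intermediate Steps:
t = -1314 (t = 9*(-146) = -1314)
(h + t)*108 = (-9 - 1314)*108 = -1323*108 = -142884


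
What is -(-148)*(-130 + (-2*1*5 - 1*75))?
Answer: -31820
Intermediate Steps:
-(-148)*(-130 + (-2*1*5 - 1*75)) = -(-148)*(-130 + (-2*5 - 75)) = -(-148)*(-130 + (-10 - 75)) = -(-148)*(-130 - 85) = -(-148)*(-215) = -1*31820 = -31820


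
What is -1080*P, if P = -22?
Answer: 23760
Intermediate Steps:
-1080*P = -1080*(-22) = 23760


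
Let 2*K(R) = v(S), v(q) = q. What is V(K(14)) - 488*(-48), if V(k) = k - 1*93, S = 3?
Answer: 46665/2 ≈ 23333.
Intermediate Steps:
K(R) = 3/2 (K(R) = (½)*3 = 3/2)
V(k) = -93 + k (V(k) = k - 93 = -93 + k)
V(K(14)) - 488*(-48) = (-93 + 3/2) - 488*(-48) = -183/2 - 1*(-23424) = -183/2 + 23424 = 46665/2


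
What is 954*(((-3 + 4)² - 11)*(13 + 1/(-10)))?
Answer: -123066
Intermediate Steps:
954*(((-3 + 4)² - 11)*(13 + 1/(-10))) = 954*((1² - 11)*(13 - ⅒)) = 954*((1 - 11)*(129/10)) = 954*(-10*129/10) = 954*(-129) = -123066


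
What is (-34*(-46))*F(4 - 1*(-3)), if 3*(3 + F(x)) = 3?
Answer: -3128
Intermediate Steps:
F(x) = -2 (F(x) = -3 + (⅓)*3 = -3 + 1 = -2)
(-34*(-46))*F(4 - 1*(-3)) = -34*(-46)*(-2) = 1564*(-2) = -3128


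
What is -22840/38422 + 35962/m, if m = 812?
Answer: 340796471/7799666 ≈ 43.694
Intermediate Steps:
-22840/38422 + 35962/m = -22840/38422 + 35962/812 = -22840*1/38422 + 35962*(1/812) = -11420/19211 + 17981/406 = 340796471/7799666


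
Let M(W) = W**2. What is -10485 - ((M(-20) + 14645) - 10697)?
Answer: -14833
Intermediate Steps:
-10485 - ((M(-20) + 14645) - 10697) = -10485 - (((-20)**2 + 14645) - 10697) = -10485 - ((400 + 14645) - 10697) = -10485 - (15045 - 10697) = -10485 - 1*4348 = -10485 - 4348 = -14833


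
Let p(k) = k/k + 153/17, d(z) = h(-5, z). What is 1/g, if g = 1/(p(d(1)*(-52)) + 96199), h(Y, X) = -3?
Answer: 96209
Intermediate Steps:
d(z) = -3
p(k) = 10 (p(k) = 1 + 153*(1/17) = 1 + 9 = 10)
g = 1/96209 (g = 1/(10 + 96199) = 1/96209 ≈ 1.0394e-5)
1/g = 1/(1/96209) = 96209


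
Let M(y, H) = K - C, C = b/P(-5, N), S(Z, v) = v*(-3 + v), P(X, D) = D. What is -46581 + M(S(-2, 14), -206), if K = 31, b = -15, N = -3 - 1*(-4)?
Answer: -46535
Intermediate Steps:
N = 1 (N = -3 + 4 = 1)
C = -15 (C = -15/1 = -15*1 = -15)
M(y, H) = 46 (M(y, H) = 31 - 1*(-15) = 31 + 15 = 46)
-46581 + M(S(-2, 14), -206) = -46581 + 46 = -46535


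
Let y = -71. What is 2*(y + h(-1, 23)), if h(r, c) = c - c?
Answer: -142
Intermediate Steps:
h(r, c) = 0
2*(y + h(-1, 23)) = 2*(-71 + 0) = 2*(-71) = -142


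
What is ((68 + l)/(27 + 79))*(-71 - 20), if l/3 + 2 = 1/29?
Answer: -163891/3074 ≈ -53.315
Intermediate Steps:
l = -171/29 (l = -6 + 3/29 = -171/29 ≈ -5.8966)
((68 + l)/(27 + 79))*(-71 - 20) = ((68 - 171/29)/(27 + 79))*(-71 - 20) = ((1801/29)/106)*(-91) = ((1801/29)*(1/106))*(-91) = (1801/3074)*(-91) = -163891/3074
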